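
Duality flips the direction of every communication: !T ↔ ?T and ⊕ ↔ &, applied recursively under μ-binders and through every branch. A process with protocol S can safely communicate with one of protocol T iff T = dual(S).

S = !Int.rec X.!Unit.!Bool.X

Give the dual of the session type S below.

?Int.rec X.?Unit.?Bool.X

!Int → ?Int
  rec X → rec X  (μ self-dual)
    !Unit → ?Unit
      !Bool → ?Bool
        dual(X) = X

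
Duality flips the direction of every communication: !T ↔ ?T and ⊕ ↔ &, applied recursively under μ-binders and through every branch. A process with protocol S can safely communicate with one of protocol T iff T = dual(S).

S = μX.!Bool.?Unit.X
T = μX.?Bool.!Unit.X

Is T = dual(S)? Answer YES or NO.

μX | μX  ✓ (rec unchanged)
  !Bool | ?Bool  ✓
    ?Unit | !Unit  ✓
      X | X  ✓

YES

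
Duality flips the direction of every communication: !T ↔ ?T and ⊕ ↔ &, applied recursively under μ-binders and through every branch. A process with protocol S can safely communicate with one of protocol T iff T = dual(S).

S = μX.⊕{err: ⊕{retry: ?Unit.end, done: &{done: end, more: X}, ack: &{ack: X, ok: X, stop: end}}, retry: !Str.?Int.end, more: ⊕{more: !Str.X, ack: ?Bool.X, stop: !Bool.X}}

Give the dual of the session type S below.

μX.&{err: &{retry: !Unit.end, done: ⊕{done: end, more: X}, ack: ⊕{ack: X, ok: X, stop: end}}, retry: ?Str.!Int.end, more: &{more: ?Str.X, ack: !Bool.X, stop: ?Bool.X}}

μX ↦ μX  (μ self-dual)
  ⊕{err,retry,more} ↦ &{err,retry,more}  (select→offer)
    • err:
      ⊕{retry,done,ack} ↦ &{retry,done,ack}  (select→offer)
        • retry:
          ?Unit ↦ !Unit
            end self-dual
        • done:
          &{done,more} ↦ ⊕{done,more}  (&→⊕)
            • done:
              end self-dual
            • more:
              X self-dual
        • ack:
          &{ack,ok,stop} ↦ ⊕{ack,ok,stop}  (&→⊕)
            • ack:
              X self-dual
            • ok:
              X self-dual
            • stop:
              end self-dual
    • retry:
      !Str ↦ ?Str
        ?Int ↦ !Int
          end self-dual
    • more:
      ⊕{more,ack,stop} ↦ &{more,ack,stop}  (select→offer)
        • more:
          !Str ↦ ?Str
            X self-dual
        • ack:
          ?Bool ↦ !Bool
            X self-dual
        • stop:
          !Bool ↦ ?Bool
            X self-dual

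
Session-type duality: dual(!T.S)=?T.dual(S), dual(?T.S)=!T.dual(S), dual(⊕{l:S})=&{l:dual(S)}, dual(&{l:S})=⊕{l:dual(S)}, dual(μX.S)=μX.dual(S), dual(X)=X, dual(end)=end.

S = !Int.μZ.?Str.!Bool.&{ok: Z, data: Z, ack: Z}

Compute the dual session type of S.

!Int → ?Int
  μZ → μZ  (μ self-dual)
    ?Str → !Str
      !Bool → ?Bool
        &{ok,data,ack} → ⊕{ok,data,ack}  (offer→select)
          case ok:
            Z ↦ Z
          case data:
            Z ↦ Z
          case ack:
            Z ↦ Z

?Int.μZ.!Str.?Bool.⊕{ok: Z, data: Z, ack: Z}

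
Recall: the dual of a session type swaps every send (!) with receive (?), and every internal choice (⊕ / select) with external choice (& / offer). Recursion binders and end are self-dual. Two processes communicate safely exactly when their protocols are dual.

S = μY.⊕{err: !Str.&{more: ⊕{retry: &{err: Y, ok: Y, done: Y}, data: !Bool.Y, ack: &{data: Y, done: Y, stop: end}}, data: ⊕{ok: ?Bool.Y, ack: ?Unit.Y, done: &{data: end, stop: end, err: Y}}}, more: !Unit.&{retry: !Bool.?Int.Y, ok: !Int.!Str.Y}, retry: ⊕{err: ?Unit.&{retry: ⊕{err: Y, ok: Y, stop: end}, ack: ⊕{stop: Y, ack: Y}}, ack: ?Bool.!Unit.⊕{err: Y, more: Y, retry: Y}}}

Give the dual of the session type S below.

μY.&{err: ?Str.⊕{more: &{retry: ⊕{err: Y, ok: Y, done: Y}, data: ?Bool.Y, ack: ⊕{data: Y, done: Y, stop: end}}, data: &{ok: !Bool.Y, ack: !Unit.Y, done: ⊕{data: end, stop: end, err: Y}}}, more: ?Unit.⊕{retry: ?Bool.!Int.Y, ok: ?Int.?Str.Y}, retry: &{err: !Unit.⊕{retry: &{err: Y, ok: Y, stop: end}, ack: &{stop: Y, ack: Y}}, ack: !Bool.?Unit.&{err: Y, more: Y, retry: Y}}}

μY → μY  (rec unchanged)
  ⊕{err,more,retry} → &{err,more,retry}  (⊕→&)
    [err]
      !Str → ?Str
        &{more,data} → ⊕{more,data}  (&→⊕)
          [more]
            ⊕{retry,data,ack} → &{retry,data,ack}  (⊕→&)
              [retry]
                &{err,ok,done} → ⊕{err,ok,done}  (&→⊕)
                  [err]
                    Y self-dual
                  [ok]
                    Y self-dual
                  [done]
                    Y self-dual
              [data]
                !Bool → ?Bool
                  Y self-dual
              [ack]
                &{data,done,stop} → ⊕{data,done,stop}  (&→⊕)
                  [data]
                    Y self-dual
                  [done]
                    Y self-dual
                  [stop]
                    end self-dual
          [data]
            ⊕{ok,ack,done} → &{ok,ack,done}  (⊕→&)
              [ok]
                ?Bool → !Bool
                  Y self-dual
              [ack]
                ?Unit → !Unit
                  Y self-dual
              [done]
                &{data,stop,err} → ⊕{data,stop,err}  (&→⊕)
                  [data]
                    end self-dual
                  [stop]
                    end self-dual
                  [err]
                    Y self-dual
    [more]
      !Unit → ?Unit
        &{retry,ok} → ⊕{retry,ok}  (&→⊕)
          [retry]
            !Bool → ?Bool
              ?Int → !Int
                Y self-dual
          [ok]
            !Int → ?Int
              !Str → ?Str
                Y self-dual
    [retry]
      ⊕{err,ack} → &{err,ack}  (⊕→&)
        [err]
          ?Unit → !Unit
            &{retry,ack} → ⊕{retry,ack}  (&→⊕)
              [retry]
                ⊕{err,ok,stop} → &{err,ok,stop}  (⊕→&)
                  [err]
                    Y self-dual
                  [ok]
                    Y self-dual
                  [stop]
                    end self-dual
              [ack]
                ⊕{stop,ack} → &{stop,ack}  (⊕→&)
                  [stop]
                    Y self-dual
                  [ack]
                    Y self-dual
        [ack]
          ?Bool → !Bool
            !Unit → ?Unit
              ⊕{err,more,retry} → &{err,more,retry}  (⊕→&)
                [err]
                  Y self-dual
                [more]
                  Y self-dual
                [retry]
                  Y self-dual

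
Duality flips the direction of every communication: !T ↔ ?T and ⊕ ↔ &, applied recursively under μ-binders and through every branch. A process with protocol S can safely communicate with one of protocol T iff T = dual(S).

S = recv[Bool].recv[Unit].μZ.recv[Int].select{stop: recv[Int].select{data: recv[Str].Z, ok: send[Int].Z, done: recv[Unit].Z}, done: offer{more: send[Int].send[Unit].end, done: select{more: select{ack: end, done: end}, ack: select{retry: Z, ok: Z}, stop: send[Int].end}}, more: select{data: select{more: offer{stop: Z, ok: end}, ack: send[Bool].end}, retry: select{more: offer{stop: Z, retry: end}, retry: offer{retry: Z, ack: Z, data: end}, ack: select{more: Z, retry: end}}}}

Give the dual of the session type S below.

send[Bool].send[Unit].μZ.send[Int].offer{stop: send[Int].offer{data: send[Str].Z, ok: recv[Int].Z, done: send[Unit].Z}, done: select{more: recv[Int].recv[Unit].end, done: offer{more: offer{ack: end, done: end}, ack: offer{retry: Z, ok: Z}, stop: recv[Int].end}}, more: offer{data: offer{more: select{stop: Z, ok: end}, ack: recv[Bool].end}, retry: offer{more: select{stop: Z, retry: end}, retry: select{retry: Z, ack: Z, data: end}, ack: offer{more: Z, retry: end}}}}

recv[Bool] → send[Bool]
  recv[Unit] → send[Unit]
    μZ → μZ  (binder kept)
      recv[Int] → send[Int]
        select{stop,done,more} → offer{stop,done,more}  (internal→external)
          case stop:
            recv[Int] → send[Int]
              select{data,ok,done} → offer{data,ok,done}  (internal→external)
                case data:
                  recv[Str] → send[Str]
                    Z ↦ Z
                case ok:
                  send[Int] → recv[Int]
                    Z ↦ Z
                case done:
                  recv[Unit] → send[Unit]
                    Z ↦ Z
          case done:
            offer{more,done} → select{more,done}  (&→⊕)
              case more:
                send[Int] → recv[Int]
                  send[Unit] → recv[Unit]
                    end ↦ end
              case done:
                select{more,ack,stop} → offer{more,ack,stop}  (internal→external)
                  case more:
                    select{ack,done} → offer{ack,done}  (internal→external)
                      case ack:
                        end ↦ end
                      case done:
                        end ↦ end
                  case ack:
                    select{retry,ok} → offer{retry,ok}  (internal→external)
                      case retry:
                        Z ↦ Z
                      case ok:
                        Z ↦ Z
                  case stop:
                    send[Int] → recv[Int]
                      end ↦ end
          case more:
            select{data,retry} → offer{data,retry}  (internal→external)
              case data:
                select{more,ack} → offer{more,ack}  (internal→external)
                  case more:
                    offer{stop,ok} → select{stop,ok}  (&→⊕)
                      case stop:
                        Z ↦ Z
                      case ok:
                        end ↦ end
                  case ack:
                    send[Bool] → recv[Bool]
                      end ↦ end
              case retry:
                select{more,retry,ack} → offer{more,retry,ack}  (internal→external)
                  case more:
                    offer{stop,retry} → select{stop,retry}  (&→⊕)
                      case stop:
                        Z ↦ Z
                      case retry:
                        end ↦ end
                  case retry:
                    offer{retry,ack,data} → select{retry,ack,data}  (&→⊕)
                      case retry:
                        Z ↦ Z
                      case ack:
                        Z ↦ Z
                      case data:
                        end ↦ end
                  case ack:
                    select{more,retry} → offer{more,retry}  (internal→external)
                      case more:
                        Z ↦ Z
                      case retry:
                        end ↦ end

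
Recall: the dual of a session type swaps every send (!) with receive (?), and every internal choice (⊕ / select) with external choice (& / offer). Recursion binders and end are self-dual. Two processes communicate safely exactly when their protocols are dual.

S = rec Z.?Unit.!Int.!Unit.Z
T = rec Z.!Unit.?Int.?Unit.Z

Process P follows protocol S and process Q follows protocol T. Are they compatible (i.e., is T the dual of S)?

rec Z vs rec Z  ok (binder kept)
  ?Unit vs !Unit  ok
    !Int vs ?Int  ok
      !Unit vs ?Unit  ok
        Z vs Z  ok

YES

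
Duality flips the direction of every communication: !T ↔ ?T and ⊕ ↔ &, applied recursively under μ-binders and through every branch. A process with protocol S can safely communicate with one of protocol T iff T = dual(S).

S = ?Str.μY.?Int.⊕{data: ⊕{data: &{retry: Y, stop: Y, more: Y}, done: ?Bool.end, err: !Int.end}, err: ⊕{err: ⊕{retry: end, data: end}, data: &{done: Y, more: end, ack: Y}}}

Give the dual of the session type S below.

?Str → !Str
  μY → μY  (rec unchanged)
    ?Int → !Int
      ⊕{data,err} → &{data,err}  (⊕→&)
        • data:
          ⊕{data,done,err} → &{data,done,err}  (⊕→&)
            • data:
              &{retry,stop,more} → ⊕{retry,stop,more}  (&→⊕)
                • retry:
                  Y ↦ Y
                • stop:
                  Y ↦ Y
                • more:
                  Y ↦ Y
            • done:
              ?Bool → !Bool
                end ↦ end
            • err:
              !Int → ?Int
                end ↦ end
        • err:
          ⊕{err,data} → &{err,data}  (⊕→&)
            • err:
              ⊕{retry,data} → &{retry,data}  (⊕→&)
                • retry:
                  end ↦ end
                • data:
                  end ↦ end
            • data:
              &{done,more,ack} → ⊕{done,more,ack}  (&→⊕)
                • done:
                  Y ↦ Y
                • more:
                  end ↦ end
                • ack:
                  Y ↦ Y

!Str.μY.!Int.&{data: &{data: ⊕{retry: Y, stop: Y, more: Y}, done: !Bool.end, err: ?Int.end}, err: &{err: &{retry: end, data: end}, data: ⊕{done: Y, more: end, ack: Y}}}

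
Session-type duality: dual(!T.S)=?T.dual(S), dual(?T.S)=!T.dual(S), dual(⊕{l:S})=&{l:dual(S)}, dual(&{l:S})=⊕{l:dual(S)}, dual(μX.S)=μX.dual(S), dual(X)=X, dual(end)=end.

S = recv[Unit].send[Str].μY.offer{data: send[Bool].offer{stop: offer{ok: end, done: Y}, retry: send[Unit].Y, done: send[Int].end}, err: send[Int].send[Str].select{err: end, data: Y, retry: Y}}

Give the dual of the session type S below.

recv[Unit] → send[Unit]
  send[Str] → recv[Str]
    μY → μY  (binder kept)
      offer{data,err} → select{data,err}  (external→internal)
        • data:
          send[Bool] → recv[Bool]
            offer{stop,retry,done} → select{stop,retry,done}  (external→internal)
              • stop:
                offer{ok,done} → select{ok,done}  (external→internal)
                  • ok:
                    end ↦ end
                  • done:
                    Y ↦ Y
              • retry:
                send[Unit] → recv[Unit]
                  Y ↦ Y
              • done:
                send[Int] → recv[Int]
                  end ↦ end
        • err:
          send[Int] → recv[Int]
            send[Str] → recv[Str]
              select{err,data,retry} → offer{err,data,retry}  (internal→external)
                • err:
                  end ↦ end
                • data:
                  Y ↦ Y
                • retry:
                  Y ↦ Y

send[Unit].recv[Str].μY.select{data: recv[Bool].select{stop: select{ok: end, done: Y}, retry: recv[Unit].Y, done: recv[Int].end}, err: recv[Int].recv[Str].offer{err: end, data: Y, retry: Y}}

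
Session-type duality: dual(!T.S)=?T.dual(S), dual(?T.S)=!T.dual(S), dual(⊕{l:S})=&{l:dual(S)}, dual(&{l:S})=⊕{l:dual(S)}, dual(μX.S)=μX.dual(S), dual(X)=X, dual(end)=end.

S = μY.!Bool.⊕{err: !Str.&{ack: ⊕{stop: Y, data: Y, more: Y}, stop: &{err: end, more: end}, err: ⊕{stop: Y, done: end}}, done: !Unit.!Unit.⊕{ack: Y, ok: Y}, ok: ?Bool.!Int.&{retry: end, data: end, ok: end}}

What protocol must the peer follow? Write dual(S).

μY.?Bool.&{err: ?Str.⊕{ack: &{stop: Y, data: Y, more: Y}, stop: ⊕{err: end, more: end}, err: &{stop: Y, done: end}}, done: ?Unit.?Unit.&{ack: Y, ok: Y}, ok: !Bool.?Int.⊕{retry: end, data: end, ok: end}}

μY ↦ μY  (μ self-dual)
  !Bool ↦ ?Bool
    ⊕{err,done,ok} ↦ &{err,done,ok}  (internal→external)
      [err]
        !Str ↦ ?Str
          &{ack,stop,err} ↦ ⊕{ack,stop,err}  (&→⊕)
            [ack]
              ⊕{stop,data,more} ↦ &{stop,data,more}  (internal→external)
                [stop]
                  dual(Y) = Y
                [data]
                  dual(Y) = Y
                [more]
                  dual(Y) = Y
            [stop]
              &{err,more} ↦ ⊕{err,more}  (&→⊕)
                [err]
                  dual(end) = end
                [more]
                  dual(end) = end
            [err]
              ⊕{stop,done} ↦ &{stop,done}  (internal→external)
                [stop]
                  dual(Y) = Y
                [done]
                  dual(end) = end
      [done]
        !Unit ↦ ?Unit
          !Unit ↦ ?Unit
            ⊕{ack,ok} ↦ &{ack,ok}  (internal→external)
              [ack]
                dual(Y) = Y
              [ok]
                dual(Y) = Y
      [ok]
        ?Bool ↦ !Bool
          !Int ↦ ?Int
            &{retry,data,ok} ↦ ⊕{retry,data,ok}  (&→⊕)
              [retry]
                dual(end) = end
              [data]
                dual(end) = end
              [ok]
                dual(end) = end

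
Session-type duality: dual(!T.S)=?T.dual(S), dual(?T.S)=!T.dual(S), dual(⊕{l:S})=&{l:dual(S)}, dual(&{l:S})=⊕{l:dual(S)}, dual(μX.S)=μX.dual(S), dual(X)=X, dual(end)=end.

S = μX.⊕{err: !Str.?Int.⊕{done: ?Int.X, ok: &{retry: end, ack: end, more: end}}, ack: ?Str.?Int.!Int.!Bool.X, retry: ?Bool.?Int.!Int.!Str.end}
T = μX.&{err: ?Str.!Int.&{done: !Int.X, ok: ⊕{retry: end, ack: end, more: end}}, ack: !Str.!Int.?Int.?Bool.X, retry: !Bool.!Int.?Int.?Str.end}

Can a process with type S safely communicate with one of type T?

μX vs μX  ✓ (μ self-dual)
  ⊕{err,ack,retry} vs &{err,ack,retry}  ✓ same labels
    [err]
      !Str vs ?Str  ✓
        ?Int vs !Int  ✓
          ⊕{done,ok} vs &{done,ok}  ✓ same labels
            [done]
              ?Int vs !Int  ✓
                X vs X  ✓
            [ok]
              &{retry,ack,more} vs ⊕{retry,ack,more}  ✓ same labels
                [retry]
                  end vs end  ✓
                [ack]
                  end vs end  ✓
                [more]
                  end vs end  ✓
    [ack]
      ?Str vs !Str  ✓
        ?Int vs !Int  ✓
          !Int vs ?Int  ✓
            !Bool vs ?Bool  ✓
              X vs X  ✓
    [retry]
      ?Bool vs !Bool  ✓
        ?Int vs !Int  ✓
          !Int vs ?Int  ✓
            !Str vs ?Str  ✓
              end vs end  ✓

YES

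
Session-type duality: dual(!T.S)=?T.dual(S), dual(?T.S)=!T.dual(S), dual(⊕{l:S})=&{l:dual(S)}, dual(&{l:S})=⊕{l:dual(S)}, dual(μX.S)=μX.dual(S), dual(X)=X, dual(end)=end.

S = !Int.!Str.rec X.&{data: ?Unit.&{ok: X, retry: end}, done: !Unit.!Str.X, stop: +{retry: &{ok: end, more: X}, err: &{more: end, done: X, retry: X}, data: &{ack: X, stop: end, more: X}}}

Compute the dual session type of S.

?Int.?Str.rec X.+{data: !Unit.+{ok: X, retry: end}, done: ?Unit.?Str.X, stop: &{retry: +{ok: end, more: X}, err: +{more: end, done: X, retry: X}, data: +{ack: X, stop: end, more: X}}}

!Int → ?Int
  !Str → ?Str
    rec X → rec X  (rec unchanged)
      &{data,done,stop} → +{data,done,stop}  (external→internal)
        [data]
          ?Unit → !Unit
            &{ok,retry} → +{ok,retry}  (external→internal)
              [ok]
                X self-dual
              [retry]
                end self-dual
        [done]
          !Unit → ?Unit
            !Str → ?Str
              X self-dual
        [stop]
          +{retry,err,data} → &{retry,err,data}  (select→offer)
            [retry]
              &{ok,more} → +{ok,more}  (external→internal)
                [ok]
                  end self-dual
                [more]
                  X self-dual
            [err]
              &{more,done,retry} → +{more,done,retry}  (external→internal)
                [more]
                  end self-dual
                [done]
                  X self-dual
                [retry]
                  X self-dual
            [data]
              &{ack,stop,more} → +{ack,stop,more}  (external→internal)
                [ack]
                  X self-dual
                [stop]
                  end self-dual
                [more]
                  X self-dual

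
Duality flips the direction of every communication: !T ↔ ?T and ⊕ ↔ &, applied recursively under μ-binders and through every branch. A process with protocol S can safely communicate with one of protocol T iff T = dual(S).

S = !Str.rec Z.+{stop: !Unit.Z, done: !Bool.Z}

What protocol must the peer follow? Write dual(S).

!Str = ?Str
  rec Z = rec Z  (rec unchanged)
    +{stop,done} = &{stop,done}  (internal→external)
      [stop]
        !Unit = ?Unit
          Z ↦ Z
      [done]
        !Bool = ?Bool
          Z ↦ Z

?Str.rec Z.&{stop: ?Unit.Z, done: ?Bool.Z}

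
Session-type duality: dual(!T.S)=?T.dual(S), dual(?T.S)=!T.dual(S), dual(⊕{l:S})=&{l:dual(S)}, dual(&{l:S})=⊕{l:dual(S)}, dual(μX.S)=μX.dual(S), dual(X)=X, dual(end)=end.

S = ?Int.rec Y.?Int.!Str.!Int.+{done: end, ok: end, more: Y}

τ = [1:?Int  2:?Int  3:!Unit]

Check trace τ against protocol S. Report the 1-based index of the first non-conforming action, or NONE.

3

step 1: ?Int  ✓  residual = rec Y.…
step 2: ?Int  ✓  residual = !Str.!Int.+{done: end, ok: end, more: rec Y.…}
step 3: got !Unit, protocol expects !Str  ✗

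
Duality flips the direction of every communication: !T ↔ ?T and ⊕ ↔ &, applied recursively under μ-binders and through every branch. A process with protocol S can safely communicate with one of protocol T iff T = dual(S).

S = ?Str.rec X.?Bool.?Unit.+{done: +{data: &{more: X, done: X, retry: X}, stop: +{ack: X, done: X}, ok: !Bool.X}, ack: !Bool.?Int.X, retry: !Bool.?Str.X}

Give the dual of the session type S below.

?Str → !Str
  rec X → rec X  (μ self-dual)
    ?Bool → !Bool
      ?Unit → !Unit
        +{done,ack,retry} → &{done,ack,retry}  (⊕→&)
          • done:
            +{data,stop,ok} → &{data,stop,ok}  (⊕→&)
              • data:
                &{more,done,retry} → +{more,done,retry}  (external→internal)
                  • more:
                    X ↦ X
                  • done:
                    X ↦ X
                  • retry:
                    X ↦ X
              • stop:
                +{ack,done} → &{ack,done}  (⊕→&)
                  • ack:
                    X ↦ X
                  • done:
                    X ↦ X
              • ok:
                !Bool → ?Bool
                  X ↦ X
          • ack:
            !Bool → ?Bool
              ?Int → !Int
                X ↦ X
          • retry:
            !Bool → ?Bool
              ?Str → !Str
                X ↦ X

!Str.rec X.!Bool.!Unit.&{done: &{data: +{more: X, done: X, retry: X}, stop: &{ack: X, done: X}, ok: ?Bool.X}, ack: ?Bool.!Int.X, retry: ?Bool.!Str.X}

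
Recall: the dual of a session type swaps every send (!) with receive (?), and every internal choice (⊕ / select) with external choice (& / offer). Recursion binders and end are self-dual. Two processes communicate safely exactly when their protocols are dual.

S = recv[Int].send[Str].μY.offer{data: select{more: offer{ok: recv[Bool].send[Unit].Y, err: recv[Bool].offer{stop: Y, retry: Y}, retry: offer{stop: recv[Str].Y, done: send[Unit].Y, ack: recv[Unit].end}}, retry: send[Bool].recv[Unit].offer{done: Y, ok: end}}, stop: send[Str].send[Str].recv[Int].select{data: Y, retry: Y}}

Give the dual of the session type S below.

send[Int].recv[Str].μY.select{data: offer{more: select{ok: send[Bool].recv[Unit].Y, err: send[Bool].select{stop: Y, retry: Y}, retry: select{stop: send[Str].Y, done: recv[Unit].Y, ack: send[Unit].end}}, retry: recv[Bool].send[Unit].select{done: Y, ok: end}}, stop: recv[Str].recv[Str].send[Int].offer{data: Y, retry: Y}}

recv[Int] ↦ send[Int]
  send[Str] ↦ recv[Str]
    μY ↦ μY  (binder kept)
      offer{data,stop} ↦ select{data,stop}  (offer→select)
        case data:
          select{more,retry} ↦ offer{more,retry}  (select→offer)
            case more:
              offer{ok,err,retry} ↦ select{ok,err,retry}  (offer→select)
                case ok:
                  recv[Bool] ↦ send[Bool]
                    send[Unit] ↦ recv[Unit]
                      Y self-dual
                case err:
                  recv[Bool] ↦ send[Bool]
                    offer{stop,retry} ↦ select{stop,retry}  (offer→select)
                      case stop:
                        Y self-dual
                      case retry:
                        Y self-dual
                case retry:
                  offer{stop,done,ack} ↦ select{stop,done,ack}  (offer→select)
                    case stop:
                      recv[Str] ↦ send[Str]
                        Y self-dual
                    case done:
                      send[Unit] ↦ recv[Unit]
                        Y self-dual
                    case ack:
                      recv[Unit] ↦ send[Unit]
                        end self-dual
            case retry:
              send[Bool] ↦ recv[Bool]
                recv[Unit] ↦ send[Unit]
                  offer{done,ok} ↦ select{done,ok}  (offer→select)
                    case done:
                      Y self-dual
                    case ok:
                      end self-dual
        case stop:
          send[Str] ↦ recv[Str]
            send[Str] ↦ recv[Str]
              recv[Int] ↦ send[Int]
                select{data,retry} ↦ offer{data,retry}  (select→offer)
                  case data:
                    Y self-dual
                  case retry:
                    Y self-dual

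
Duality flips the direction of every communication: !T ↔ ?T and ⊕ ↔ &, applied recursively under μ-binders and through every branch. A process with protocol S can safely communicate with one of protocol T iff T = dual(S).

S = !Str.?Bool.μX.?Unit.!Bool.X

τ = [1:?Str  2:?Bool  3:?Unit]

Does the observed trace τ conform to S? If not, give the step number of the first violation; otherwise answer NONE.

1

@1 got ?Str, protocol expects !Str  ✗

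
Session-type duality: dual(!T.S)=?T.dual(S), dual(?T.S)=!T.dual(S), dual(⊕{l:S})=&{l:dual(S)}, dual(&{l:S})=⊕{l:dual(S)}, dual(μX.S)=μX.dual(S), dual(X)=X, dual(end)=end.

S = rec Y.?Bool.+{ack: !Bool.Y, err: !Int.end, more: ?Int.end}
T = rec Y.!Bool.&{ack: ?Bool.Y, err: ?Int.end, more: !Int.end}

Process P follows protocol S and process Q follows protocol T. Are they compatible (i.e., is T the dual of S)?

YES

rec Y | rec Y  ok (μ self-dual)
  ?Bool | !Bool  ok
    +{ack,err,more} | &{ack,err,more}  ok label sets agree
      [ack]
        !Bool | ?Bool  ok
          Y | Y  ok
      [err]
        !Int | ?Int  ok
          end | end  ok
      [more]
        ?Int | !Int  ok
          end | end  ok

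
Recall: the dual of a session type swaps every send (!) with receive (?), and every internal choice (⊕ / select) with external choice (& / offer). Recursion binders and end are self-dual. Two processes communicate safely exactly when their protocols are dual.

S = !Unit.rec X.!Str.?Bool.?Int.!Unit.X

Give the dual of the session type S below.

!Unit ↦ ?Unit
  rec X ↦ rec X  (μ self-dual)
    !Str ↦ ?Str
      ?Bool ↦ !Bool
        ?Int ↦ !Int
          !Unit ↦ ?Unit
            X self-dual

?Unit.rec X.?Str.!Bool.!Int.?Unit.X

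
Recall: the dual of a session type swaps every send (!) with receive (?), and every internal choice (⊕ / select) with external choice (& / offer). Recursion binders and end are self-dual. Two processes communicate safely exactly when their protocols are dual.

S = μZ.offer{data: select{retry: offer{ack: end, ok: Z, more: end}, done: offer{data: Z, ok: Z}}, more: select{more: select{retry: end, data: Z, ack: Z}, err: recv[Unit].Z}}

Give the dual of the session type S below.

μZ.select{data: offer{retry: select{ack: end, ok: Z, more: end}, done: select{data: Z, ok: Z}}, more: offer{more: offer{retry: end, data: Z, ack: Z}, err: send[Unit].Z}}

μZ = μZ  (binder kept)
  offer{data,more} = select{data,more}  (offer→select)
    [data]
      select{retry,done} = offer{retry,done}  (internal→external)
        [retry]
          offer{ack,ok,more} = select{ack,ok,more}  (offer→select)
            [ack]
              end ↦ end
            [ok]
              Z ↦ Z
            [more]
              end ↦ end
        [done]
          offer{data,ok} = select{data,ok}  (offer→select)
            [data]
              Z ↦ Z
            [ok]
              Z ↦ Z
    [more]
      select{more,err} = offer{more,err}  (internal→external)
        [more]
          select{retry,data,ack} = offer{retry,data,ack}  (internal→external)
            [retry]
              end ↦ end
            [data]
              Z ↦ Z
            [ack]
              Z ↦ Z
        [err]
          recv[Unit] = send[Unit]
            Z ↦ Z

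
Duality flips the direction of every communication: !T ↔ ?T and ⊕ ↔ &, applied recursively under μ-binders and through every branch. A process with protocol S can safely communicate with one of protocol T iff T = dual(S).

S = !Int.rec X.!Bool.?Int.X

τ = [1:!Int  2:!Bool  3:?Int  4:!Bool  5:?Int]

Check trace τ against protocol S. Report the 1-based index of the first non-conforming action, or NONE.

NONE

[1] !Int  match  state: rec X.…
[2] !Bool  match  state: ?Int.rec X.…
[3] ?Int  match  state: rec X.…
[4] !Bool  match  state: ?Int.rec X.…
[5] ?Int  match  state: rec X.…
all 5 steps conform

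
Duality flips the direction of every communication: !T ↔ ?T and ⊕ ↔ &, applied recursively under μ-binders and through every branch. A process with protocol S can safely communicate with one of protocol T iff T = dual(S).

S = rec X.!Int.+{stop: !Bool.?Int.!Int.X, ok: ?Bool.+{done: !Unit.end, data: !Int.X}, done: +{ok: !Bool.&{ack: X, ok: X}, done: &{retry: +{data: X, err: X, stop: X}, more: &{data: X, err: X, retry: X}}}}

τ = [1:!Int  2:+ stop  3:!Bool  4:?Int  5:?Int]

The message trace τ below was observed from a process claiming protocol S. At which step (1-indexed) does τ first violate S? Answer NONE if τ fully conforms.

5

[1] !Int  ok  cont: +{stop: !Bool.?Int.!Int.rec X.…, ok: ?Bool.+{done: !Unit.end, data: !Int.rec X.…}, done: +{ok: !Bool.&{ack: rec X.…, ok: rec X.…}, done: &{retry: +{data: rec X.…, err: rec X.…, stop: rec X.…}, more: &{data: rec X.…, err: rec X.…, retry: rec X.…}}}}
[2] + stop  ok  cont: !Bool.?Int.!Int.rec X.…
[3] !Bool  ok  cont: ?Int.!Int.rec X.…
[4] ?Int  ok  cont: !Int.rec X.…
[5] got ?Int, protocol expects !Int  ✗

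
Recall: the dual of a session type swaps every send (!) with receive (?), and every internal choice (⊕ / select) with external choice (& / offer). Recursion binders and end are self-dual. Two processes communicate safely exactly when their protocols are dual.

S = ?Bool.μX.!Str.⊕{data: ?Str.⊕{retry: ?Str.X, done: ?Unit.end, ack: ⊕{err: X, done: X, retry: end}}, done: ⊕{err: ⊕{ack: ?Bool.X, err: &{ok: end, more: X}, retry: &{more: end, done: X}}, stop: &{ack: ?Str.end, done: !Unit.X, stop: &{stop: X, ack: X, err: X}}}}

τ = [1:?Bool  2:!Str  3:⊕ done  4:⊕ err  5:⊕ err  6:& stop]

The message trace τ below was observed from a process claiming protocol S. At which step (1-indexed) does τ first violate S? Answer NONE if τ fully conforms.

6

@1 ?Bool  match  now at μX.…
@2 !Str  match  now at ⊕{data: ?Str.⊕{retry: ?Str.μX.…, done: ?Unit.end, ack: ⊕{err: μX.…, done: μX.…, retry: end}}, done: ⊕{err: ⊕{ack: ?Bool.μX.…, err: &{ok: end, more: μX.…}, retry: &{more: end, done: μX.…}}, stop: &{ack: ?Str.end, done: !Unit.μX.…, stop: &{stop: μX.…, ack: μX.…, err: μX.…}}}}
@3 ⊕ done  match  now at ⊕{err: ⊕{ack: ?Bool.μX.…, err: &{ok: end, more: μX.…}, retry: &{more: end, done: μX.…}}, stop: &{ack: ?Str.end, done: !Unit.μX.…, stop: &{stop: μX.…, ack: μX.…, err: μX.…}}}
@4 ⊕ err  match  now at ⊕{ack: ?Bool.μX.…, err: &{ok: end, more: μX.…}, retry: &{more: end, done: μX.…}}
@5 ⊕ err  match  now at &{ok: end, more: μX.…}
@6 got & stop, protocol expects & ok or & more  ✗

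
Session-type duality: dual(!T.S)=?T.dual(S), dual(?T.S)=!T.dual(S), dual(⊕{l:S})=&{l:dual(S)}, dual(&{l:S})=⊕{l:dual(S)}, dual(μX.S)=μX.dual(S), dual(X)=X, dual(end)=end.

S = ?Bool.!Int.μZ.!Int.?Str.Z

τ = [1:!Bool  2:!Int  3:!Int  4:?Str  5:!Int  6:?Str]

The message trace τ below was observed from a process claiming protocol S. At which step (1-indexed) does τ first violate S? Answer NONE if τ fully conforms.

1

[1] got !Bool, protocol expects ?Bool  ✗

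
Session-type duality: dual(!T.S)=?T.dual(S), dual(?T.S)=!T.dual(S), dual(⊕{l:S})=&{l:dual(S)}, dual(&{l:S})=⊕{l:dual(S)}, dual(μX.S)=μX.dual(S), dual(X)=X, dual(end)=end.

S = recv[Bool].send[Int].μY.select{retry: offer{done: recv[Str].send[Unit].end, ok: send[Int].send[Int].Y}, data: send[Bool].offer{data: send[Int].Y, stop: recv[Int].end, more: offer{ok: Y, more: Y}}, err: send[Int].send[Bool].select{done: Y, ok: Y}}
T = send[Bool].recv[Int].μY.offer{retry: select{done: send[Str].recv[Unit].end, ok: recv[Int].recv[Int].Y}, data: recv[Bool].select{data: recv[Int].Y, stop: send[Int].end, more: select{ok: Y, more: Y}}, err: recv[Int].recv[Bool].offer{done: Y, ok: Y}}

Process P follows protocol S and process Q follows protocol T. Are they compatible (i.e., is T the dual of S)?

YES

recv[Bool] vs send[Bool]  match
  send[Int] vs recv[Int]  match
    μY vs μY  match (rec unchanged)
      select{retry,data,err} vs offer{retry,data,err}  match labels match
        case retry:
          offer{done,ok} vs select{done,ok}  match labels match
            case done:
              recv[Str] vs send[Str]  match
                send[Unit] vs recv[Unit]  match
                  end vs end  match
            case ok:
              send[Int] vs recv[Int]  match
                send[Int] vs recv[Int]  match
                  Y vs Y  match
        case data:
          send[Bool] vs recv[Bool]  match
            offer{data,stop,more} vs select{data,stop,more}  match labels match
              case data:
                send[Int] vs recv[Int]  match
                  Y vs Y  match
              case stop:
                recv[Int] vs send[Int]  match
                  end vs end  match
              case more:
                offer{ok,more} vs select{ok,more}  match labels match
                  case ok:
                    Y vs Y  match
                  case more:
                    Y vs Y  match
        case err:
          send[Int] vs recv[Int]  match
            send[Bool] vs recv[Bool]  match
              select{done,ok} vs offer{done,ok}  match labels match
                case done:
                  Y vs Y  match
                case ok:
                  Y vs Y  match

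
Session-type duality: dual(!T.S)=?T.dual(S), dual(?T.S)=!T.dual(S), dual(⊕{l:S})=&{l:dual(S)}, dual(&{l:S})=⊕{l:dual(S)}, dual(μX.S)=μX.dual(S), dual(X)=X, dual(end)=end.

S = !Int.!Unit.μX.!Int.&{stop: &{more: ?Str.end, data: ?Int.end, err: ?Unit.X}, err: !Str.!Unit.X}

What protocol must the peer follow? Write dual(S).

?Int.?Unit.μX.?Int.⊕{stop: ⊕{more: !Str.end, data: !Int.end, err: !Unit.X}, err: ?Str.?Unit.X}

!Int ↦ ?Int
  !Unit ↦ ?Unit
    μX ↦ μX  (binder kept)
      !Int ↦ ?Int
        &{stop,err} ↦ ⊕{stop,err}  (external→internal)
          case stop:
            &{more,data,err} ↦ ⊕{more,data,err}  (external→internal)
              case more:
                ?Str ↦ !Str
                  dual(end) = end
              case data:
                ?Int ↦ !Int
                  dual(end) = end
              case err:
                ?Unit ↦ !Unit
                  dual(X) = X
          case err:
            !Str ↦ ?Str
              !Unit ↦ ?Unit
                dual(X) = X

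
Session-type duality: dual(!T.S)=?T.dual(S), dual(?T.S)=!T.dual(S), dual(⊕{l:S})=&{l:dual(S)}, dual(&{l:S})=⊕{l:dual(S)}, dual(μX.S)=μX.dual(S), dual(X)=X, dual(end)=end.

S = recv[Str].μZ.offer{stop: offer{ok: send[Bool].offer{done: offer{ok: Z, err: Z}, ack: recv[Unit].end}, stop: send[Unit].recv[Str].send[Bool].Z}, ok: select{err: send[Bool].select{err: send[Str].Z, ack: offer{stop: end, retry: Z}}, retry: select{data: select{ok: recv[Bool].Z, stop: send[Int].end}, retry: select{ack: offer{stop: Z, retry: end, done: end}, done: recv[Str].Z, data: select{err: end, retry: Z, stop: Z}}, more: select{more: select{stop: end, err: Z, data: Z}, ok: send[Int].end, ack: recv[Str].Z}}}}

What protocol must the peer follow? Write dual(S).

send[Str].μZ.select{stop: select{ok: recv[Bool].select{done: select{ok: Z, err: Z}, ack: send[Unit].end}, stop: recv[Unit].send[Str].recv[Bool].Z}, ok: offer{err: recv[Bool].offer{err: recv[Str].Z, ack: select{stop: end, retry: Z}}, retry: offer{data: offer{ok: send[Bool].Z, stop: recv[Int].end}, retry: offer{ack: select{stop: Z, retry: end, done: end}, done: send[Str].Z, data: offer{err: end, retry: Z, stop: Z}}, more: offer{more: offer{stop: end, err: Z, data: Z}, ok: recv[Int].end, ack: send[Str].Z}}}}

recv[Str] ↦ send[Str]
  μZ ↦ μZ  (binder kept)
    offer{stop,ok} ↦ select{stop,ok}  (&→⊕)
      case stop:
        offer{ok,stop} ↦ select{ok,stop}  (&→⊕)
          case ok:
            send[Bool] ↦ recv[Bool]
              offer{done,ack} ↦ select{done,ack}  (&→⊕)
                case done:
                  offer{ok,err} ↦ select{ok,err}  (&→⊕)
                    case ok:
                      Z ↦ Z
                    case err:
                      Z ↦ Z
                case ack:
                  recv[Unit] ↦ send[Unit]
                    end ↦ end
          case stop:
            send[Unit] ↦ recv[Unit]
              recv[Str] ↦ send[Str]
                send[Bool] ↦ recv[Bool]
                  Z ↦ Z
      case ok:
        select{err,retry} ↦ offer{err,retry}  (internal→external)
          case err:
            send[Bool] ↦ recv[Bool]
              select{err,ack} ↦ offer{err,ack}  (internal→external)
                case err:
                  send[Str] ↦ recv[Str]
                    Z ↦ Z
                case ack:
                  offer{stop,retry} ↦ select{stop,retry}  (&→⊕)
                    case stop:
                      end ↦ end
                    case retry:
                      Z ↦ Z
          case retry:
            select{data,retry,more} ↦ offer{data,retry,more}  (internal→external)
              case data:
                select{ok,stop} ↦ offer{ok,stop}  (internal→external)
                  case ok:
                    recv[Bool] ↦ send[Bool]
                      Z ↦ Z
                  case stop:
                    send[Int] ↦ recv[Int]
                      end ↦ end
              case retry:
                select{ack,done,data} ↦ offer{ack,done,data}  (internal→external)
                  case ack:
                    offer{stop,retry,done} ↦ select{stop,retry,done}  (&→⊕)
                      case stop:
                        Z ↦ Z
                      case retry:
                        end ↦ end
                      case done:
                        end ↦ end
                  case done:
                    recv[Str] ↦ send[Str]
                      Z ↦ Z
                  case data:
                    select{err,retry,stop} ↦ offer{err,retry,stop}  (internal→external)
                      case err:
                        end ↦ end
                      case retry:
                        Z ↦ Z
                      case stop:
                        Z ↦ Z
              case more:
                select{more,ok,ack} ↦ offer{more,ok,ack}  (internal→external)
                  case more:
                    select{stop,err,data} ↦ offer{stop,err,data}  (internal→external)
                      case stop:
                        end ↦ end
                      case err:
                        Z ↦ Z
                      case data:
                        Z ↦ Z
                  case ok:
                    send[Int] ↦ recv[Int]
                      end ↦ end
                  case ack:
                    recv[Str] ↦ send[Str]
                      Z ↦ Z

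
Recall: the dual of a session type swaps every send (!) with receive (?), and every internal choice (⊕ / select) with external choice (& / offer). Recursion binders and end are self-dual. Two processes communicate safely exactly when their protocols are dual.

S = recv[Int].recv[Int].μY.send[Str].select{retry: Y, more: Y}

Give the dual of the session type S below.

recv[Int] → send[Int]
  recv[Int] → send[Int]
    μY → μY  (μ self-dual)
      send[Str] → recv[Str]
        select{retry,more} → offer{retry,more}  (⊕→&)
          [retry]
            Y ↦ Y
          [more]
            Y ↦ Y

send[Int].send[Int].μY.recv[Str].offer{retry: Y, more: Y}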